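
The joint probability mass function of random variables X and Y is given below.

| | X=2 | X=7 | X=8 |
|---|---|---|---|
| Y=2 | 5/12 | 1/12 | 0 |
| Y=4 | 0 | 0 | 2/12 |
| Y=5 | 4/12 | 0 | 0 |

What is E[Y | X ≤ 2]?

10/3

P(X ≤ 2) = 3/4.
Σ Y·P over the event = 2·(5/12) + 5·(4/12) = 5/2.
E[Y | X ≤ 2] = (5/2) / (3/4) = 10/3.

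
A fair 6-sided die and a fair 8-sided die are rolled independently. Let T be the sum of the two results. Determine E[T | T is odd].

P(T is odd) = 1/2.
Σ over the event: 3·1/24 + 5·1/12 + 7·1/8 + 9·1/8 + 11·1/12 + 13·1/24 = 4.
E[T | T is odd] = (4) / (1/2) = 8.

8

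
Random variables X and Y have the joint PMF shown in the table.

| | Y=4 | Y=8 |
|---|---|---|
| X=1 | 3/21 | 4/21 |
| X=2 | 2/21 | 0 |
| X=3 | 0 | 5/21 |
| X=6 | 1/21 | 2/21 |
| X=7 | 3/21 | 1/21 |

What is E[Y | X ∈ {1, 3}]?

7

P(X ∈ {1, 3}) = 4/7.
Σ Y·P over the event = 4·(3/21) + 8·(4/21) + 8·(5/21) = 4.
E[Y | X ∈ {1, 3}] = (4) / (4/7) = 7.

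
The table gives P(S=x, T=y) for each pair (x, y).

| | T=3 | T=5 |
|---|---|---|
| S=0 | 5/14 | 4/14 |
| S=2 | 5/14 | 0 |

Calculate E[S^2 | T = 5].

P(T = 5) = 2/7.
Σ S^2·P over the event = 0·(4/14) = 0.
E[S^2 | T = 5] = (0) / (2/7) = 0.

0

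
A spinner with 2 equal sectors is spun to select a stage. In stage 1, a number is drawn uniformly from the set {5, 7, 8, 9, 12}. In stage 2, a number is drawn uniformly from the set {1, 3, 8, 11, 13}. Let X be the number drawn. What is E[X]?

E[X | stage 1] = (5+7+8+9+12)/5 = 41/5.
E[X | stage 2] = (1+3+8+11+13)/5 = 36/5.
E[X] = (1/2)·(41/5) + (1/2)·(36/5) = 77/10.

77/10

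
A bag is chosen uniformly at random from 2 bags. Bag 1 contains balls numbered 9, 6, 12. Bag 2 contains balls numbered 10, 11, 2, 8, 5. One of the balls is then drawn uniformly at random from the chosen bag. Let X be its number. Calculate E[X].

E[X | bag 1] = (9+6+12)/3 = 9.
E[X | bag 2] = (10+11+2+8+5)/5 = 36/5.
E[X] = (1/2)·(9) + (1/2)·(36/5) = 81/10.

81/10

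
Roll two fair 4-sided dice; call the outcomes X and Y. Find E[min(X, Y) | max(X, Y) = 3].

9/5

Outcomes with max(X, Y) = 3: (1,3), (2,3), (3,1), (3,2), (3,3), each with probability 1/16.
E[min(X, Y) | max(X, Y) = 3] = (1 + 2 + 1 + 2 + 3) / 5 = 9/5.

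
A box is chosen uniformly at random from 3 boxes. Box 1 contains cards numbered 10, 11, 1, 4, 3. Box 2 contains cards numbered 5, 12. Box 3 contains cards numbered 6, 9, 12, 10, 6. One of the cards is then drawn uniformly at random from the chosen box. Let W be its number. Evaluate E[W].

E[W | box 1] = (10+11+1+4+3)/5 = 29/5.
E[W | box 2] = (5+12)/2 = 17/2.
E[W | box 3] = (6+9+12+10+6)/5 = 43/5.
By the law of total expectation,
E[W] = (1/3)·(29/5) + (1/3)·(17/2) + (1/3)·(43/5) = 229/30.

229/30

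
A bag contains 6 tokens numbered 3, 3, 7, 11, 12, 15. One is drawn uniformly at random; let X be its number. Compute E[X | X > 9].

38/3

P(X > 9) = 1/2.
Σ over the event: 11·1/6 + 12·1/6 + 15·1/6 = 19/3.
E[X | X > 9] = (19/3) / (1/2) = 38/3.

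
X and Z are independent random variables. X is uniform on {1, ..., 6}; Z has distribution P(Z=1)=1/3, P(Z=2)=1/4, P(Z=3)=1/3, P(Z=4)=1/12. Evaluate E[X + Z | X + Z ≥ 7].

P(X + Z ≥ 7) = 13/36.
Summing (X+Z)·P(x,y) over outcomes with X + Z ≥ 7 gives 203/72.
E[X + Z | X + Z ≥ 7] = (203/72) / (13/36) = 203/26.

203/26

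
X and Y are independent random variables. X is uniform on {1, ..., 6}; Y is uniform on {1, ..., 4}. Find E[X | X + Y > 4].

37/9

P(X + Y > 4) = 3/4.
Summing X·P(x,y) over outcomes with X + Y > 4 gives 37/12.
E[X | X + Y > 4] = (37/12) / (3/4) = 37/9.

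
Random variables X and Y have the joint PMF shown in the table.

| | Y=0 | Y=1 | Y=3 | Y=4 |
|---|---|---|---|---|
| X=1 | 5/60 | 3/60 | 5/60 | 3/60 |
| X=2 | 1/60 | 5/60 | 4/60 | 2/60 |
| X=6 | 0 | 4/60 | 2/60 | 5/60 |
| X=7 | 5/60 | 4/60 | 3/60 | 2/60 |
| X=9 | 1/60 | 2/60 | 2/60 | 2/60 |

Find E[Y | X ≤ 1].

15/8

P(X ≤ 1) = 4/15.
Σ Y·P over the event = 0·(5/60) + 1·(3/60) + 3·(5/60) + 4·(3/60) = 1/2.
E[Y | X ≤ 1] = (1/2) / (4/15) = 15/8.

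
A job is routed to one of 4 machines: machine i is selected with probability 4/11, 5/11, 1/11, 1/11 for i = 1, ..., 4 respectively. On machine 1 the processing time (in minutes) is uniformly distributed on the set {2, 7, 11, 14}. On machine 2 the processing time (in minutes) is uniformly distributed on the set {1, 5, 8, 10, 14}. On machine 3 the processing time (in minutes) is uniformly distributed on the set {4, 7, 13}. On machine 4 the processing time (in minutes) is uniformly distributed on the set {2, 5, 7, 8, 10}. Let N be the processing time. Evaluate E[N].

E[N | machine 1] = (2+7+11+14)/4 = 17/2.
E[N | machine 2] = (1+5+8+10+14)/5 = 38/5.
E[N | machine 3] = (4+7+13)/3 = 8.
E[N | machine 4] = (2+5+7+8+10)/5 = 32/5.
By the law of total expectation,
E[N] = (4/11)·(17/2) + (5/11)·(38/5) + (1/11)·(8) + (1/11)·(32/5) = 432/55.

432/55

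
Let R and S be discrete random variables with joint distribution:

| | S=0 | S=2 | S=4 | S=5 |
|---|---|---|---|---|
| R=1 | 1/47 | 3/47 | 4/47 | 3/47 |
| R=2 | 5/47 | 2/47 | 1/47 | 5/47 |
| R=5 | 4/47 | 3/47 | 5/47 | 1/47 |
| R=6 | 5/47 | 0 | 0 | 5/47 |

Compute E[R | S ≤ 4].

P(S ≤ 4) = 33/47.
Summing R·P(R=x,S=y) over the conditioning event gives 114/47.
E[R | S ≤ 4] = (114/47) / (33/47) = 38/11.

38/11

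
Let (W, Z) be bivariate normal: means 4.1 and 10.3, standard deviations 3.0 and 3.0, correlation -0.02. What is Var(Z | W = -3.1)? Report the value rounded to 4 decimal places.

The conditional variance in a bivariate normal is σ_Z²(1 − ρ²), independent of x.
Var(Z | W=-3.1) = (3.0)²·(1 − (-0.02)²) = 9·0.9996 = 8.9964.

8.9964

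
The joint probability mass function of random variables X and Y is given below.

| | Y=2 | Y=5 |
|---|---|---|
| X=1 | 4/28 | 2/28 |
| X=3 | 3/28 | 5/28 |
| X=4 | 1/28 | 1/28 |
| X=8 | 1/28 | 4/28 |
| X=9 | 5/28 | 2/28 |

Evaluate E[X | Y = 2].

5

P(Y = 2) = 1/2.
Σ X·P over the event = 1·(4/28) + 3·(3/28) + 4·(1/28) + 8·(1/28) + 9·(5/28) = 5/2.
E[X | Y = 2] = (5/2) / (1/2) = 5.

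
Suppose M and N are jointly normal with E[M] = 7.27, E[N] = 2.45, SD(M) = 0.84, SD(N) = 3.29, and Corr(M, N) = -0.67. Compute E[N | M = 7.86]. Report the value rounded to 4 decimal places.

The regression of N on M has slope ρ·σ_N/σ_M and passes through (μ_M, μ_N).
E[N | M=7.86] = 2.45 + (-0.67)·(3.29/0.84)·(7.86 − (7.27)) = 2.45 + (-2.6242)·(0.59) = 0.9017.

0.9017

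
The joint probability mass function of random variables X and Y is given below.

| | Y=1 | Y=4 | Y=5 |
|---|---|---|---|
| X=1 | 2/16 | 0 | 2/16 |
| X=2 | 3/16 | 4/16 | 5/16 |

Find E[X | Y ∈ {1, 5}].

5/3

P(Y ∈ {1, 5}) = 3/4.
Summing X·P(X=x,Y=y) over the conditioning event gives 5/4.
E[X | Y ∈ {1, 5}] = (5/4) / (3/4) = 5/3.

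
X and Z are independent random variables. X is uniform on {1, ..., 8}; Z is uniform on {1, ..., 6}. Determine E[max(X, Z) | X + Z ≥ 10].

103/15

P(X + Z ≥ 10) = 5/16.
Summing max(X,Z)·P(x,y) over outcomes with X + Z ≥ 10 gives 103/48.
E[max(X, Z) | X + Z ≥ 10] = (103/48) / (5/16) = 103/15.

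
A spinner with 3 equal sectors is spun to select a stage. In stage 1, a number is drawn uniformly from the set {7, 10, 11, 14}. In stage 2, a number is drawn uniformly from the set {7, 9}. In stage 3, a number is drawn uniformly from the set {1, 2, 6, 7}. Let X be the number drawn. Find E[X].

E[X | stage 1] = (7+10+11+14)/4 = 21/2.
E[X | stage 2] = (7+9)/2 = 8.
E[X | stage 3] = (1+2+6+7)/4 = 4.
By the law of total expectation,
E[X] = (1/3)·(21/2) + (1/3)·(8) + (1/3)·(4) = 15/2.

15/2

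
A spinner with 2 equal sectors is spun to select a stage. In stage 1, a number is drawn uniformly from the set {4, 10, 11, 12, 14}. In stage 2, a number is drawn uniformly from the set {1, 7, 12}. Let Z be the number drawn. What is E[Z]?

253/30

E[Z | stage 1] = (4+10+11+12+14)/5 = 51/5.
E[Z | stage 2] = (1+7+12)/3 = 20/3.
E[Z] = (1/2)·(51/5) + (1/2)·(20/3) = 253/30.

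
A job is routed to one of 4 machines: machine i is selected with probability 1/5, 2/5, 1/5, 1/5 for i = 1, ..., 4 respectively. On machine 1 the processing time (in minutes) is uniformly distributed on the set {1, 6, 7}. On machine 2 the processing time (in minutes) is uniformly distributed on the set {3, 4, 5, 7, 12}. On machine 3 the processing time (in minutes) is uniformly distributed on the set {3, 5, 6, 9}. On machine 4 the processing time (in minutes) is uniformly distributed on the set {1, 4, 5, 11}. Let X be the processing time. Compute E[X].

421/75

E[X | machine 1] = (1+6+7)/3 = 14/3.
E[X | machine 2] = (3+4+5+7+12)/5 = 31/5.
E[X | machine 3] = (3+5+6+9)/4 = 23/4.
E[X | machine 4] = (1+4+5+11)/4 = 21/4.
E[X] = (1/5)·(14/3) + (2/5)·(31/5) + (1/5)·(23/4) + (1/5)·(21/4) = 421/75.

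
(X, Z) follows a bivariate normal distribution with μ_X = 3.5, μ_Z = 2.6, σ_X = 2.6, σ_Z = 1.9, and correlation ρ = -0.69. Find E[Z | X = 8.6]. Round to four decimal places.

0.0284

For a bivariate normal, E[Z | X=x] = μ_Z + ρ·(σ_Z/σ_X)·(x − μ_X).
E[Z | X=8.6] = 2.6 + (-0.69)·(1.9/2.6)·(8.6 − (3.5)) = 2.6 + (-0.50423)·(5.1) = 0.0284.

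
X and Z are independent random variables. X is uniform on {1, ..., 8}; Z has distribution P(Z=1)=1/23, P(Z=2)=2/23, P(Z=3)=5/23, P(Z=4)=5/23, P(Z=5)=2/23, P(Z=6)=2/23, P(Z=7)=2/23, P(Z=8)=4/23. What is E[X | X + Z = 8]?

4

P(X + Z = 8) = 19/184.
Summing X·P(x,y) over outcomes with X + Z = 8 gives 19/46.
E[X | X + Z = 8] = (19/46) / (19/184) = 4.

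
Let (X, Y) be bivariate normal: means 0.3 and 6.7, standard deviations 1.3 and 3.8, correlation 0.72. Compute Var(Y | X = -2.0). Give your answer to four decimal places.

6.9543

For a bivariate normal, Var(Y | X=x) = σ_Y²(1 − ρ²).
Var(Y | X=-2.0) = (3.8)²·(1 − (0.72)²) = 14.44·0.4816 = 6.9543.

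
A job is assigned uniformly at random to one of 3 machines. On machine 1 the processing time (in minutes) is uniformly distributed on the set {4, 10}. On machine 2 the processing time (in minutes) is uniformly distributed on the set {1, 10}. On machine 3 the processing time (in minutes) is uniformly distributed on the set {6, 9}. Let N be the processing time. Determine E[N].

20/3

E[N | machine 1] = (4+10)/2 = 7.
E[N | machine 2] = (1+10)/2 = 11/2.
E[N | machine 3] = (6+9)/2 = 15/2.
E[N] = (1/3)·(7) + (1/3)·(11/2) + (1/3)·(15/2) = 20/3.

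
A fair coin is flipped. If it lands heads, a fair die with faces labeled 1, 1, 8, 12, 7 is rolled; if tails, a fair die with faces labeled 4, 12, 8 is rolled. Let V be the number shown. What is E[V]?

E[V | heads] = (1+1+8+12+7)/5 = 29/5.
E[V | tails] = (4+12+8)/3 = 8.
E[V] = (1/2)·(29/5) + (1/2)·(8) = 69/10.

69/10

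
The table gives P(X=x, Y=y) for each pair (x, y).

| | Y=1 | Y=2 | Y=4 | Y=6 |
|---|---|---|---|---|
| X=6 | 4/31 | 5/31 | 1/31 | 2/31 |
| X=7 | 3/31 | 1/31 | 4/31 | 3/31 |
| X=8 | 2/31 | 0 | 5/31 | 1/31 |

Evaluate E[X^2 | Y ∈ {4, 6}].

P(Y ∈ {4, 6}) = 16/31.
Σ X^2·P over the event = 36·(1/31) + 36·(2/31) + 49·(4/31) + 49·(3/31) + 64·(5/31) + 64·(1/31) = 835/31.
E[X^2 | Y ∈ {4, 6}] = (835/31) / (16/31) = 835/16.

835/16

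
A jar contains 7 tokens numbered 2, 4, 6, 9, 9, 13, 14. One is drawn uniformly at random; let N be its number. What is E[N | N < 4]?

2

P(N < 4) = 1/7.
Σ over the event: 2·1/7 = 2/7.
E[N | N < 4] = (2/7) / (1/7) = 2.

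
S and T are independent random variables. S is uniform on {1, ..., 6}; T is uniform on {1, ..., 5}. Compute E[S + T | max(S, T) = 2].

Outcomes with max(S, T) = 2: (1,2), (2,1), (2,2), each with probability 1/30.
E[S + T | max(S, T) = 2] = (3 + 3 + 4) / 3 = 10/3.

10/3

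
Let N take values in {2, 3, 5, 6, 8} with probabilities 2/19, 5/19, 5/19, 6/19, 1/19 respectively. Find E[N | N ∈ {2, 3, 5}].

11/3

P(N ∈ {2, 3, 5}) = 12/19.
Σ over the event: 2·2/19 + 3·5/19 + 5·5/19 = 44/19.
E[N | N ∈ {2, 3, 5}] = (44/19) / (12/19) = 11/3.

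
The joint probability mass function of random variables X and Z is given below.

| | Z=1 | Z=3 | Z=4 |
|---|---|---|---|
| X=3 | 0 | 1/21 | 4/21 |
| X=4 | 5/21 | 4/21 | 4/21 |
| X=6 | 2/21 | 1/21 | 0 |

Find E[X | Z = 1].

P(Z = 1) = 1/3.
Σ X·P over the event = 4·(5/21) + 6·(2/21) = 32/21.
E[X | Z = 1] = (32/21) / (1/3) = 32/7.

32/7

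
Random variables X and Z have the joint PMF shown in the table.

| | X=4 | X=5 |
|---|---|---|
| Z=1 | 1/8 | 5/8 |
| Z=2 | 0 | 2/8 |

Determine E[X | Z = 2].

5

P(Z = 2) = 1/4.
Σ X·P over the event = 5·(2/8) = 5/4.
E[X | Z = 2] = (5/4) / (1/4) = 5.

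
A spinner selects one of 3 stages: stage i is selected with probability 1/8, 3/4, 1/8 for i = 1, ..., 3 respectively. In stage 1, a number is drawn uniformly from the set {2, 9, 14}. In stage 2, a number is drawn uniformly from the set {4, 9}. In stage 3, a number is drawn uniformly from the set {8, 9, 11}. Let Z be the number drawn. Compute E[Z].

85/12

E[Z | stage 1] = (2+9+14)/3 = 25/3.
E[Z | stage 2] = (4+9)/2 = 13/2.
E[Z | stage 3] = (8+9+11)/3 = 28/3.
E[Z] = (1/8)·(25/3) + (3/4)·(13/2) + (1/8)·(28/3) = 85/12.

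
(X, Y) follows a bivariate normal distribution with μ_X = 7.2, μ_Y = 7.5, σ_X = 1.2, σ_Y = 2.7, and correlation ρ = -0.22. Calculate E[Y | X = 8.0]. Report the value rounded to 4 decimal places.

7.1040

E[Y | X=x] = μ_Y + ρ(σ_Y/σ_X)(x − μ_X) for jointly normal variables.
E[Y | X=8.0] = 7.5 + (-0.22)·(2.7/1.2)·(8.0 − (7.2)) = 7.5 + (-0.495)·(0.8) = 7.1040.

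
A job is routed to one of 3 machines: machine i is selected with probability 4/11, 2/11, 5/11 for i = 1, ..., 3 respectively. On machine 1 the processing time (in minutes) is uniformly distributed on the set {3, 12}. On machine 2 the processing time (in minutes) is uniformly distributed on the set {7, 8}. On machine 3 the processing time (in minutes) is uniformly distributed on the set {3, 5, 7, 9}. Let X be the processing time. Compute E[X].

E[X | machine 1] = (3+12)/2 = 15/2.
E[X | machine 2] = (7+8)/2 = 15/2.
E[X | machine 3] = (3+5+7+9)/4 = 6.
E[X] = (4/11)·(15/2) + (2/11)·(15/2) + (5/11)·(6) = 75/11.

75/11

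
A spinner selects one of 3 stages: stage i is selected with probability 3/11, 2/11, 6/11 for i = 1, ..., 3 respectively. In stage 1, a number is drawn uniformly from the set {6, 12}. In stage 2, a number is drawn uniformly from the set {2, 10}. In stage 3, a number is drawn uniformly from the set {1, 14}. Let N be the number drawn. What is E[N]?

84/11

E[N | stage 1] = (6+12)/2 = 9.
E[N | stage 2] = (2+10)/2 = 6.
E[N | stage 3] = (1+14)/2 = 15/2.
E[N] = (3/11)·(9) + (2/11)·(6) + (6/11)·(15/2) = 84/11.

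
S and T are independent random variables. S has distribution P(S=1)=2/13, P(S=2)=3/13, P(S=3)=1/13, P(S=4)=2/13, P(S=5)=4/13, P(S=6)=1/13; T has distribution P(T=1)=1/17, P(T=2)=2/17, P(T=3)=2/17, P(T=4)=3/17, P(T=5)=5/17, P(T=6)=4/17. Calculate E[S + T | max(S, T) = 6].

618/65

P(max(S, T) = 6) = 5/17.
Summing (S+T)·P(x,y) over outcomes with max(S, T) = 6 gives 618/221.
E[S + T | max(S, T) = 6] = (618/221) / (5/17) = 618/65.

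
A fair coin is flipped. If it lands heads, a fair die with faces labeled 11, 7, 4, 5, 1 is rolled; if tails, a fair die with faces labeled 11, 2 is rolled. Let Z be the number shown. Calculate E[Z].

E[Z | heads] = (11+7+4+5+1)/5 = 28/5.
E[Z | tails] = (11+2)/2 = 13/2.
E[Z] = (1/2)·(28/5) + (1/2)·(13/2) = 121/20.

121/20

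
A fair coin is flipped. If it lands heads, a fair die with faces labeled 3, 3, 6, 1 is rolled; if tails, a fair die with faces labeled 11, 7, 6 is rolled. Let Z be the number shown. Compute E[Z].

45/8

E[Z | heads] = (3+3+6+1)/4 = 13/4.
E[Z | tails] = (11+7+6)/3 = 8.
E[Z] = (1/2)·(13/4) + (1/2)·(8) = 45/8.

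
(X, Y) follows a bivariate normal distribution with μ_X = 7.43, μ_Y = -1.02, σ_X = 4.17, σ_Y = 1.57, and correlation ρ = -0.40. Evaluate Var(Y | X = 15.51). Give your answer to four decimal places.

2.0705

Var(Y | X=x) = (1 − ρ²)·σ_Y².
Var(Y | X=15.51) = (1.57)²·(1 − (-0.40)²) = 2.4649·0.84 = 2.0705.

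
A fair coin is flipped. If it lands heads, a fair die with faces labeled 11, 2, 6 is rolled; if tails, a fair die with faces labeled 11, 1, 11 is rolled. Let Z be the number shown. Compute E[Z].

E[Z | heads] = (11+2+6)/3 = 19/3.
E[Z | tails] = (11+1+11)/3 = 23/3.
E[Z] = (1/2)·(19/3) + (1/2)·(23/3) = 7.

7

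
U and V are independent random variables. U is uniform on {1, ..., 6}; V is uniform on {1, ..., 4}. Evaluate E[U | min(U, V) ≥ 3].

Outcomes with min(U, V) ≥ 3: (3,3), (3,4), (4,3), (4,4), (5,3), (5,4), (6,3), (6,4), each with probability 1/24.
E[U | min(U, V) ≥ 3] = (3 + 3 + 4 + 4 + 5 + 5 + 6 + 6) / 8 = 9/2.

9/2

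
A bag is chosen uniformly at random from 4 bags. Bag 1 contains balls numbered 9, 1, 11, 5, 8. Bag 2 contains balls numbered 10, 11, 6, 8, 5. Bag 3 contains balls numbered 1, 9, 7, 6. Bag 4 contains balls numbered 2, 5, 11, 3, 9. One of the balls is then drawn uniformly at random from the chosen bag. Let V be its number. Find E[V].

E[V | bag 1] = (9+1+11+5+8)/5 = 34/5.
E[V | bag 2] = (10+11+6+8+5)/5 = 8.
E[V | bag 3] = (1+9+7+6)/4 = 23/4.
E[V | bag 4] = (2+5+11+3+9)/5 = 6.
By the law of total expectation,
E[V] = (1/4)·(34/5) + (1/4)·(8) + (1/4)·(23/4) + (1/4)·(6) = 531/80.

531/80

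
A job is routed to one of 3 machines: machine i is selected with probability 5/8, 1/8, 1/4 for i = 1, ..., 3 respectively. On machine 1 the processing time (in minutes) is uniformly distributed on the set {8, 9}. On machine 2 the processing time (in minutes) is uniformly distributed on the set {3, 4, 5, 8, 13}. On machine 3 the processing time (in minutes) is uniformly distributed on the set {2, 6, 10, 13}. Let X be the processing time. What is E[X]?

E[X | machine 1] = (8+9)/2 = 17/2.
E[X | machine 2] = (3+4+5+8+13)/5 = 33/5.
E[X | machine 3] = (2+6+10+13)/4 = 31/4.
E[X] = (5/8)·(17/2) + (1/8)·(33/5) + (1/4)·(31/4) = 323/40.

323/40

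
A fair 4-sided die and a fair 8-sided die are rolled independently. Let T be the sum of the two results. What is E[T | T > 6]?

80/9

P(T > 6) = 9/16.
Σ over the event: 7·1/8 + 8·1/8 + 9·1/8 + 10·3/32 + 11·1/16 + 12·1/32 = 5.
E[T | T > 6] = (5) / (9/16) = 80/9.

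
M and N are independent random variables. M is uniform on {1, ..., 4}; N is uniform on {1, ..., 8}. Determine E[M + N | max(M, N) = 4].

P(max(M, N) = 4) = 7/32.
Summing (M+N)·P(x,y) over outcomes with max(M, N) = 4 gives 11/8.
E[M + N | max(M, N) = 4] = (11/8) / (7/32) = 44/7.

44/7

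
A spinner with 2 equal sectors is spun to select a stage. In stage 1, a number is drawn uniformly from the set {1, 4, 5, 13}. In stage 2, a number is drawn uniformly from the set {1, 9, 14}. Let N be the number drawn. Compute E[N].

55/8

E[N | stage 1] = (1+4+5+13)/4 = 23/4.
E[N | stage 2] = (1+9+14)/3 = 8.
By the law of total expectation,
E[N] = (1/2)·(23/4) + (1/2)·(8) = 55/8.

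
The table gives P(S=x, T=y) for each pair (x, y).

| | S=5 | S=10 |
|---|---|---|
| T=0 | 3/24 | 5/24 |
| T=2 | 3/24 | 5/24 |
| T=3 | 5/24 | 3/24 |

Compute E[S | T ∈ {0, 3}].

15/2

P(T ∈ {0, 3}) = 2/3.
Σ S·P over the event = 5·(3/24) + 5·(5/24) + 10·(5/24) + 10·(3/24) = 5.
E[S | T ∈ {0, 3}] = (5) / (2/3) = 15/2.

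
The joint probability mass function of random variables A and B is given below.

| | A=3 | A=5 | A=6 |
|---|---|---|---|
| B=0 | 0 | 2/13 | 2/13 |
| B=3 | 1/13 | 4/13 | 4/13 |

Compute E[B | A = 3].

3

P(A = 3) = 1/13.
Σ B·P over the event = 3·(1/13) = 3/13.
E[B | A = 3] = (3/13) / (1/13) = 3.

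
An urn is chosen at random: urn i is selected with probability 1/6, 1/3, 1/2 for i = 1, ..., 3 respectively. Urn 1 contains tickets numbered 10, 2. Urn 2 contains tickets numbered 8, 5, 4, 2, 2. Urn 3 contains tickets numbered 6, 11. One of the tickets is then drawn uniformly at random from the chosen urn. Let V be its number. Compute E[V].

133/20

E[V | urn 1] = (10+2)/2 = 6.
E[V | urn 2] = (8+5+4+2+2)/5 = 21/5.
E[V | urn 3] = (6+11)/2 = 17/2.
E[V] = (1/6)·(6) + (1/3)·(21/5) + (1/2)·(17/2) = 133/20.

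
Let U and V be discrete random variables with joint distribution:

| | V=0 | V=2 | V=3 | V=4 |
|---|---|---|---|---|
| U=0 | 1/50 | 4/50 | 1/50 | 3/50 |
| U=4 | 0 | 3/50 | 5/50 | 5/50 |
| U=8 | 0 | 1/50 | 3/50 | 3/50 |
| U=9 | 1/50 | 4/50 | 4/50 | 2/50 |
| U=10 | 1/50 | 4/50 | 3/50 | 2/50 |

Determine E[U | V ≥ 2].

P(V ≥ 2) = 47/50.
Summing U·P(U=x,V=y) over the conditioning event gives 144/25.
E[U | V ≥ 2] = (144/25) / (47/50) = 288/47.

288/47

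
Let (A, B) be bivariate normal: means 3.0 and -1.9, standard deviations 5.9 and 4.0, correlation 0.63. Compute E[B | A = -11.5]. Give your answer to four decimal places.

For a bivariate normal, E[B | A=x] = μ_B + ρ·(σ_B/σ_A)·(x − μ_A).
E[B | A=-11.5] = -1.9 + (0.63)·(4.0/5.9)·(-11.5 − (3.0)) = -1.9 + (0.42712)·(-14.5) = -8.0932.

-8.0932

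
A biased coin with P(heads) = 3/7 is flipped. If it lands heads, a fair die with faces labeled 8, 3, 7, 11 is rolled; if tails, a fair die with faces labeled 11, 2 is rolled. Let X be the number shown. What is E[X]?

E[X | heads] = (8+3+7+11)/4 = 29/4.
E[X | tails] = (11+2)/2 = 13/2.
By the law of total expectation,
E[X] = (3/7)·(29/4) + (4/7)·(13/2) = 191/28.

191/28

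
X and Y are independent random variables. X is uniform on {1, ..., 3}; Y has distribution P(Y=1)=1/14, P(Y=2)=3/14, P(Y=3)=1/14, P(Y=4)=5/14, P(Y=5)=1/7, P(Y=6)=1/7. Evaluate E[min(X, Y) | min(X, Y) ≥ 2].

31/13

P(min(X, Y) ≥ 2) = 13/21.
Summing min(X,Y)·P(x,y) over outcomes with min(X, Y) ≥ 2 gives 31/21.
E[min(X, Y) | min(X, Y) ≥ 2] = (31/21) / (13/21) = 31/13.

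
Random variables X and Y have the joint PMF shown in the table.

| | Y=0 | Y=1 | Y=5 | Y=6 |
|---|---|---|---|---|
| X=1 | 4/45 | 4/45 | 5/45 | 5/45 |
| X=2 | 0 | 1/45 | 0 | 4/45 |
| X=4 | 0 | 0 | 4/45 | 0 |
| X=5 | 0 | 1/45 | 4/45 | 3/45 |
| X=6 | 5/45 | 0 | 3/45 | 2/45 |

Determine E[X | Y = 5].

59/16

P(Y = 5) = 16/45.
Σ X·P over the event = 1·(5/45) + 4·(4/45) + 5·(4/45) + 6·(3/45) = 59/45.
E[X | Y = 5] = (59/45) / (16/45) = 59/16.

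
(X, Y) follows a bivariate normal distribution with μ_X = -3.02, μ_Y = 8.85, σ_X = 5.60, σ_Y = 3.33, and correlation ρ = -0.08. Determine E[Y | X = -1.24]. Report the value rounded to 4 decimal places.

For a bivariate normal, E[Y | X=x] = μ_Y + ρ·(σ_Y/σ_X)·(x − μ_X).
E[Y | X=-1.24] = 8.85 + (-0.08)·(3.33/5.60)·(-1.24 − (-3.02)) = 8.85 + (-0.047571)·(1.78) = 8.7653.

8.7653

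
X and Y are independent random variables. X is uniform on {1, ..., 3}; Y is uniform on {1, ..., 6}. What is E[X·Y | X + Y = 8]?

P(X + Y = 8) = 1/9.
Summing XY·P(x,y) over outcomes with X + Y = 8 gives 3/2.
E[X·Y | X + Y = 8] = (3/2) / (1/9) = 27/2.

27/2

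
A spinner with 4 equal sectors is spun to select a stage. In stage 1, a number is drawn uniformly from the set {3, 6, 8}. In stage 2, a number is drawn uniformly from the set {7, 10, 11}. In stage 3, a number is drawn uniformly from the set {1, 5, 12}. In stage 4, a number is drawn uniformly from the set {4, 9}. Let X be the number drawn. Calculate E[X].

E[X | stage 1] = (3+6+8)/3 = 17/3.
E[X | stage 2] = (7+10+11)/3 = 28/3.
E[X | stage 3] = (1+5+12)/3 = 6.
E[X | stage 4] = (4+9)/2 = 13/2.
E[X] = (1/4)·(17/3) + (1/4)·(28/3) + (1/4)·(6) + (1/4)·(13/2) = 55/8.

55/8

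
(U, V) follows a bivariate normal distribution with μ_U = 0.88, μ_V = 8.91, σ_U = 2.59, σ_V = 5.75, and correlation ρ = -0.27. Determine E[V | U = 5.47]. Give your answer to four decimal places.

6.1587

For a bivariate normal, E[V | U=x] = μ_V + ρ·(σ_V/σ_U)·(x − μ_U).
E[V | U=5.47] = 8.91 + (-0.27)·(5.75/2.59)·(5.47 − (0.88)) = 8.91 + (-0.59942)·(4.59) = 6.1587.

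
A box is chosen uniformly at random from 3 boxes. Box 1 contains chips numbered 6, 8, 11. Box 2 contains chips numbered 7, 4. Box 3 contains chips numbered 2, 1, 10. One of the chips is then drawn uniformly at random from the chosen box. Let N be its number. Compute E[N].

E[N | box 1] = (6+8+11)/3 = 25/3.
E[N | box 2] = (7+4)/2 = 11/2.
E[N | box 3] = (2+1+10)/3 = 13/3.
By the law of total expectation,
E[N] = (1/3)·(25/3) + (1/3)·(11/2) + (1/3)·(13/3) = 109/18.

109/18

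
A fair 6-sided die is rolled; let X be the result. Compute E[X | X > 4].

11/2

Given X > 4, X is equally likely to be any of {5, 6}.
E[X | X > 4] = (5 + 6) / 2 = 11/2.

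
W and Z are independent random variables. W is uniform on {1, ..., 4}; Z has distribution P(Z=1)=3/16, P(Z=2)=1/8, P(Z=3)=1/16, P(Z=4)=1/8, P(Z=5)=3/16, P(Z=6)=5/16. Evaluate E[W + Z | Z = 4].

13/2

P(Z = 4) = 1/8.
Summing (W+Z)·P(x,y) over outcomes with Z = 4 gives 13/16.
E[W + Z | Z = 4] = (13/16) / (1/8) = 13/2.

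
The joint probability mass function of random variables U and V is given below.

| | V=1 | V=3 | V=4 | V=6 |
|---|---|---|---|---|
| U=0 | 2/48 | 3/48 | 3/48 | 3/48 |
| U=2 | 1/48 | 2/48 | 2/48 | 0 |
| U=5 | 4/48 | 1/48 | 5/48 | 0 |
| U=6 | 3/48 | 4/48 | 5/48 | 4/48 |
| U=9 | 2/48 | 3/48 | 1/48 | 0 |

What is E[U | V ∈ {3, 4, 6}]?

P(V ∈ {3, 4, 6}) = 3/4.
Summing U·P(U=x,V=y) over the conditioning event gives 19/6.
E[U | V ∈ {3, 4, 6}] = (19/6) / (3/4) = 38/9.

38/9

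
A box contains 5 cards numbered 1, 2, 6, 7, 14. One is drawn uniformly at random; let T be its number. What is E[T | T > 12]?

P(T > 12) = 1/5.
Σ over the event: 14·1/5 = 14/5.
E[T | T > 12] = (14/5) / (1/5) = 14.

14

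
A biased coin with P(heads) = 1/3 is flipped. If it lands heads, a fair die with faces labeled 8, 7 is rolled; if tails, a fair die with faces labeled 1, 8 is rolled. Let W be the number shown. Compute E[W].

11/2

E[W | heads] = (8+7)/2 = 15/2.
E[W | tails] = (1+8)/2 = 9/2.
E[W] = (1/3)·(15/2) + (2/3)·(9/2) = 11/2.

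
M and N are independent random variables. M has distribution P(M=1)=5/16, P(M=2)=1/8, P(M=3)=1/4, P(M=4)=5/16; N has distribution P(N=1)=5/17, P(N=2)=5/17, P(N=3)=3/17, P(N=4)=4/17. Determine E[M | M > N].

P(M > N) = 115/272.
Summing M·P(x,y) over outcomes with M > N gives 25/17.
E[M | M > N] = (25/17) / (115/272) = 80/23.

80/23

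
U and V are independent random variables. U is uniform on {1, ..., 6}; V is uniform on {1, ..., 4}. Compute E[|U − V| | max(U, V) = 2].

Outcomes with max(U, V) = 2: (1,2), (2,1), (2,2), each with probability 1/24.
E[|U − V| | max(U, V) = 2] = (1 + 1 + 0) / 3 = 2/3.

2/3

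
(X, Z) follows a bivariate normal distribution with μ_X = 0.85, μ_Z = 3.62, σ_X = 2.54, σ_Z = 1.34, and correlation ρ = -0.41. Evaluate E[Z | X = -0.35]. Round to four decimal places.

3.8796

E[Z | X=x] = μ_Z + ρ(σ_Z/σ_X)(x − μ_X) for jointly normal variables.
E[Z | X=-0.35] = 3.62 + (-0.41)·(1.34/2.54)·(-0.35 − (0.85)) = 3.62 + (-0.2163)·(-1.2) = 3.8796.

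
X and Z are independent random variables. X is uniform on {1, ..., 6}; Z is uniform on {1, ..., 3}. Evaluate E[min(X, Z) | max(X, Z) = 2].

Outcomes with max(X, Z) = 2: (1,2), (2,1), (2,2), each with probability 1/18.
E[min(X, Z) | max(X, Z) = 2] = (1 + 1 + 2) / 3 = 4/3.

4/3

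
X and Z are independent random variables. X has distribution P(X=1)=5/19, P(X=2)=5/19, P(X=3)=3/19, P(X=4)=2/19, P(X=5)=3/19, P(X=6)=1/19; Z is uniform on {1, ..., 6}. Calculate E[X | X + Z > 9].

56/11

P(X + Z > 9) = 11/114.
Summing X·P(x,y) over outcomes with X + Z > 9 gives 28/57.
E[X | X + Z > 9] = (28/57) / (11/114) = 56/11.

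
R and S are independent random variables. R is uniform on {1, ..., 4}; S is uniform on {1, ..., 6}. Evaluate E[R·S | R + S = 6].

P(R + S = 6) = 1/6.
Summing RS·P(x,y) over outcomes with R + S = 6 gives 5/4.
E[R·S | R + S = 6] = (5/4) / (1/6) = 15/2.

15/2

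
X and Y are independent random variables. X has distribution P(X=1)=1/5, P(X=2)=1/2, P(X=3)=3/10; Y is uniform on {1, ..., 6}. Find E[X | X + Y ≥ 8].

28/11

P(X + Y ≥ 8) = 11/60.
Summing X·P(x,y) over outcomes with X + Y ≥ 8 gives 7/15.
E[X | X + Y ≥ 8] = (7/15) / (11/60) = 28/11.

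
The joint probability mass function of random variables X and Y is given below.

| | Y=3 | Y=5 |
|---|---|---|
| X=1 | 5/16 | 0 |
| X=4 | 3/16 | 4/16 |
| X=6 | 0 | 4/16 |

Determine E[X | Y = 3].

17/8

P(Y = 3) = 1/2.
Σ X·P over the event = 1·(5/16) + 4·(3/16) = 17/16.
E[X | Y = 3] = (17/16) / (1/2) = 17/8.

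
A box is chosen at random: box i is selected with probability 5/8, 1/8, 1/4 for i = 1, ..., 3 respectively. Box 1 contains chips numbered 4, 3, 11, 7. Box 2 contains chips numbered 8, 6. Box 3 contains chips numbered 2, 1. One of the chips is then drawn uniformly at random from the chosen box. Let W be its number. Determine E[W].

E[W | box 1] = (4+3+11+7)/4 = 25/4.
E[W | box 2] = (8+6)/2 = 7.
E[W | box 3] = (2+1)/2 = 3/2.
E[W] = (5/8)·(25/4) + (1/8)·(7) + (1/4)·(3/2) = 165/32.

165/32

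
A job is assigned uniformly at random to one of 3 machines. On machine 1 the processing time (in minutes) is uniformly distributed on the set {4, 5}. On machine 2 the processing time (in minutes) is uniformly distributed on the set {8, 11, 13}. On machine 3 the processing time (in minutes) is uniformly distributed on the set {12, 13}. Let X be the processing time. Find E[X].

E[X | machine 1] = (4+5)/2 = 9/2.
E[X | machine 2] = (8+11+13)/3 = 32/3.
E[X | machine 3] = (12+13)/2 = 25/2.
E[X] = (1/3)·(9/2) + (1/3)·(32/3) + (1/3)·(25/2) = 83/9.

83/9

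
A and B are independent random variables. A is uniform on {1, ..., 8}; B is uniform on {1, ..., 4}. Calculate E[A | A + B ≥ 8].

46/7

P(A + B ≥ 8) = 7/16.
Summing A·P(x,y) over outcomes with A + B ≥ 8 gives 23/8.
E[A | A + B ≥ 8] = (23/8) / (7/16) = 46/7.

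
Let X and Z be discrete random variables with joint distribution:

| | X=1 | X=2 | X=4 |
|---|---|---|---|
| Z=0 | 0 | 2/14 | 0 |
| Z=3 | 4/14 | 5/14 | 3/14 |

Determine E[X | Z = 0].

2

P(Z = 0) = 1/7.
Summing X·P(X=x,Z=y) over the conditioning event gives 2/7.
E[X | Z = 0] = (2/7) / (1/7) = 2.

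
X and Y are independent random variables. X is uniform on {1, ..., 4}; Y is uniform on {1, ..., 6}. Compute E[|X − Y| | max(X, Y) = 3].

6/5

Outcomes with max(X, Y) = 3: (1,3), (2,3), (3,1), (3,2), (3,3), each with probability 1/24.
E[|X − Y| | max(X, Y) = 3] = (2 + 1 + 2 + 1 + 0) / 5 = 6/5.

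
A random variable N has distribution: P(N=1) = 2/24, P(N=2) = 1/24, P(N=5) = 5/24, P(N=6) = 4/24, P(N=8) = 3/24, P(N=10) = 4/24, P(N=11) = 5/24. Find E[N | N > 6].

P(N > 6) = 1/2.
Σ over the event: 8·1/8 + 10·1/6 + 11·5/24 = 119/24.
E[N | N > 6] = (119/24) / (1/2) = 119/12.

119/12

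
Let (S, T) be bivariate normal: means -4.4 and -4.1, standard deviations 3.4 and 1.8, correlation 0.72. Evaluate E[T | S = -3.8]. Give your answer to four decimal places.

The regression of T on S has slope ρ·σ_T/σ_S and passes through (μ_S, μ_T).
E[T | S=-3.8] = -4.1 + (0.72)·(1.8/3.4)·(-3.8 − (-4.4)) = -4.1 + (0.38118)·(0.6) = -3.8713.

-3.8713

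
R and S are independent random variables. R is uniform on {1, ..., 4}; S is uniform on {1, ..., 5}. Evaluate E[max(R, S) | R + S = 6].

4

Outcomes with R + S = 6: (1,5), (2,4), (3,3), (4,2), each with probability 1/20.
E[max(R, S) | R + S = 6] = (5 + 4 + 3 + 4) / 4 = 4.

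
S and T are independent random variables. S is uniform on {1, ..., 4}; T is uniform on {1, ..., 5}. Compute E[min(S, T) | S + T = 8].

Outcomes with S + T = 8: (3,5), (4,4), each with probability 1/20.
E[min(S, T) | S + T = 8] = (3 + 4) / 2 = 7/2.

7/2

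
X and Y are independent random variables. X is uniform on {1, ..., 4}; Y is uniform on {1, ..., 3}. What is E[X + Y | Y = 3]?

11/2

Outcomes with Y = 3: (1,3), (2,3), (3,3), (4,3), each with probability 1/12.
E[X + Y | Y = 3] = (4 + 5 + 6 + 7) / 4 = 11/2.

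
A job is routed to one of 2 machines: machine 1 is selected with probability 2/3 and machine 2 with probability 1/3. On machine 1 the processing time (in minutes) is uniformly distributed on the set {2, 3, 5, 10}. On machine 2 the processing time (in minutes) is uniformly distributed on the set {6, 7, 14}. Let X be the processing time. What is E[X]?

19/3

E[X | machine 1] = (2+3+5+10)/4 = 5.
E[X | machine 2] = (6+7+14)/3 = 9.
E[X] = (2/3)·(5) + (1/3)·(9) = 19/3.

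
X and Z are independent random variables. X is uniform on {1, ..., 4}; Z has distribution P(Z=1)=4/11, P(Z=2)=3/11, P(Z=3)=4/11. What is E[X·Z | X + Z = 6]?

60/7

P(X + Z = 6) = 7/44.
Summing XZ·P(x,y) over outcomes with X + Z = 6 gives 15/11.
E[X·Z | X + Z = 6] = (15/11) / (7/44) = 60/7.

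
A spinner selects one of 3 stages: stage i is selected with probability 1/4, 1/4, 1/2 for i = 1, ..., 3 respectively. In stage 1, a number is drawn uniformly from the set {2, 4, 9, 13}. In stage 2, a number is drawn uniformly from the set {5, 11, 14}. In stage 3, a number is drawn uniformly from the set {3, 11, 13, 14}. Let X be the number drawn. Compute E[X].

75/8

E[X | stage 1] = (2+4+9+13)/4 = 7.
E[X | stage 2] = (5+11+14)/3 = 10.
E[X | stage 3] = (3+11+13+14)/4 = 41/4.
By the law of total expectation,
E[X] = (1/4)·(7) + (1/4)·(10) + (1/2)·(41/4) = 75/8.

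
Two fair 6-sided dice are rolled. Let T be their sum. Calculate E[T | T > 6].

26/3

P(T > 6) = 7/12.
Σ over the event: 7·1/6 + 8·5/36 + 9·1/9 + 10·1/12 + 11·1/18 + 12·1/36 = 91/18.
E[T | T > 6] = (91/18) / (7/12) = 26/3.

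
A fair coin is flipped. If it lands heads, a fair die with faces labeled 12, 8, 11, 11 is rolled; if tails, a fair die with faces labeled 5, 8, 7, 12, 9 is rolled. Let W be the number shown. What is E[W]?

187/20

E[W | heads] = (12+8+11+11)/4 = 21/2.
E[W | tails] = (5+8+7+12+9)/5 = 41/5.
E[W] = (1/2)·(21/2) + (1/2)·(41/5) = 187/20.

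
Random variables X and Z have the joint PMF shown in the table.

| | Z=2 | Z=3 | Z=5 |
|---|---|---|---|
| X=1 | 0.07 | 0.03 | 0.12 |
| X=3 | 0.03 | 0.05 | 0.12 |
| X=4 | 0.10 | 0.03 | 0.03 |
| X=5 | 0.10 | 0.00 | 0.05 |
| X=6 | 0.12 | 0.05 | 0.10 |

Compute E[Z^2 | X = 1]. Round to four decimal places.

P(X = 1) = 0.22.
Σ Z^2·P over the event = 4·(0.07) + 9·(0.03) + 25·(0.12) = 3.55.
E[Z^2 | X = 1] = (3.55) / (0.22) = 16.1364.

16.1364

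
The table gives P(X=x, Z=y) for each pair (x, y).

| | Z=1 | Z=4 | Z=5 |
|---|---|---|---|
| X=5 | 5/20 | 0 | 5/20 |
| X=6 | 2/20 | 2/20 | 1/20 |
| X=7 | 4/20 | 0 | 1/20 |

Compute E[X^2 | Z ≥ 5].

30

P(Z ≥ 5) = 7/20.
Σ X^2·P over the event = 25·(5/20) + 36·(1/20) + 49·(1/20) = 21/2.
E[X^2 | Z ≥ 5] = (21/2) / (7/20) = 30.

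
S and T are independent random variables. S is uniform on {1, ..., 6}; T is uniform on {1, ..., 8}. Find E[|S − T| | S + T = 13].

Outcomes with S + T = 13: (5,8), (6,7), each with probability 1/48.
E[|S − T| | S + T = 13] = (3 + 1) / 2 = 2.

2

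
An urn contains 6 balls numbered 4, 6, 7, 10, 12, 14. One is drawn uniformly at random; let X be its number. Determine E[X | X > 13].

P(X > 13) = 1/6.
Σ over the event: 14·1/6 = 7/3.
E[X | X > 13] = (7/3) / (1/6) = 14.

14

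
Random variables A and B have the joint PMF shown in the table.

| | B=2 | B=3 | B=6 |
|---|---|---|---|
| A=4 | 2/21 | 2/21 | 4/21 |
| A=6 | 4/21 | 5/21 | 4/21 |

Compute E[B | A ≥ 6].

P(A ≥ 6) = 13/21.
Σ B·P over the event = 2·(4/21) + 3·(5/21) + 6·(4/21) = 47/21.
E[B | A ≥ 6] = (47/21) / (13/21) = 47/13.

47/13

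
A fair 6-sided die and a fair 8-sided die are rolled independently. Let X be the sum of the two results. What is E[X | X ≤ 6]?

14/3

P(X ≤ 6) = 5/16.
Σ over the event: 2·1/48 + 3·1/24 + 4·1/16 + 5·1/12 + 6·5/48 = 35/24.
E[X | X ≤ 6] = (35/24) / (5/16) = 14/3.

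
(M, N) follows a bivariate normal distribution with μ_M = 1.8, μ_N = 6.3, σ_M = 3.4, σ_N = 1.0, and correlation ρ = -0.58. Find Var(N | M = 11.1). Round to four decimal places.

The conditional variance in a bivariate normal is σ_N²(1 − ρ²), independent of x.
Var(N | M=11.1) = (1.0)²·(1 − (-0.58)²) = 1·0.6636 = 0.6636.

0.6636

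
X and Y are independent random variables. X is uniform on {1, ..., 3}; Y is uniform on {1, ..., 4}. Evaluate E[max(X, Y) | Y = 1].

Outcomes with Y = 1: (1,1), (2,1), (3,1), each with probability 1/12.
E[max(X, Y) | Y = 1] = (1 + 2 + 3) / 3 = 2.

2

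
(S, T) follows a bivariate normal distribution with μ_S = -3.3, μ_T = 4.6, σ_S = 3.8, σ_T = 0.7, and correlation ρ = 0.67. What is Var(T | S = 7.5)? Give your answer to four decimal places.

For a bivariate normal, Var(T | S=x) = σ_T²(1 − ρ²).
Var(T | S=7.5) = (0.7)²·(1 − (0.67)²) = 0.49·0.5511 = 0.2700.

0.2700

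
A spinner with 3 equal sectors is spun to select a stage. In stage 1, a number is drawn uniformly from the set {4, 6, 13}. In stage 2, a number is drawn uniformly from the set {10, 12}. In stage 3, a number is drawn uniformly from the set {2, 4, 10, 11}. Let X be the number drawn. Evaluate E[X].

E[X | stage 1] = (4+6+13)/3 = 23/3.
E[X | stage 2] = (10+12)/2 = 11.
E[X | stage 3] = (2+4+10+11)/4 = 27/4.
E[X] = (1/3)·(23/3) + (1/3)·(11) + (1/3)·(27/4) = 305/36.

305/36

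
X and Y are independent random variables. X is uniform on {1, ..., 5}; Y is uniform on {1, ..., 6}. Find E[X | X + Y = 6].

P(X + Y = 6) = 1/6.
Summing X·P(x,y) over outcomes with X + Y = 6 gives 1/2.
E[X | X + Y = 6] = (1/2) / (1/6) = 3.

3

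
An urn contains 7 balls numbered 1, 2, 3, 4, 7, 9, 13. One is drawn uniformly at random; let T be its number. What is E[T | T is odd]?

33/5

P(T is odd) = 5/7.
Σ over the event: 1·1/7 + 3·1/7 + 7·1/7 + 9·1/7 + 13·1/7 = 33/7.
E[T | T is odd] = (33/7) / (5/7) = 33/5.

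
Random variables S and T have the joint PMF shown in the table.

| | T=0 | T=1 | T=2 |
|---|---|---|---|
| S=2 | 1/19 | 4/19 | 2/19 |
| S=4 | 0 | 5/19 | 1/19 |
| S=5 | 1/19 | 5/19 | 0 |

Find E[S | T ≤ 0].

P(T ≤ 0) = 2/19.
Σ S·P over the event = 2·(1/19) + 5·(1/19) = 7/19.
E[S | T ≤ 0] = (7/19) / (2/19) = 7/2.

7/2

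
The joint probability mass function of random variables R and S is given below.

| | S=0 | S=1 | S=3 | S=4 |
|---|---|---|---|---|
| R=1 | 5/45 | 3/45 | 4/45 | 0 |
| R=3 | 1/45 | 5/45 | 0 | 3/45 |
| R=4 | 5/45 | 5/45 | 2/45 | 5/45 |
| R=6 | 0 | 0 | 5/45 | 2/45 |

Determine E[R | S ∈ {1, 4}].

79/23

P(S ∈ {1, 4}) = 23/45.
Summing R·P(R=x,S=y) over the conditioning event gives 79/45.
E[R | S ∈ {1, 4}] = (79/45) / (23/45) = 79/23.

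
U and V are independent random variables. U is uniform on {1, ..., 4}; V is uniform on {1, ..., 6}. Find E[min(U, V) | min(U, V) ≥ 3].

Outcomes with min(U, V) ≥ 3: (3,3), (3,4), (3,5), (3,6), (4,3), (4,4), (4,5), (4,6), each with probability 1/24.
E[min(U, V) | min(U, V) ≥ 3] = (3 + 3 + 3 + 3 + 3 + 4 + 4 + 4) / 8 = 27/8.

27/8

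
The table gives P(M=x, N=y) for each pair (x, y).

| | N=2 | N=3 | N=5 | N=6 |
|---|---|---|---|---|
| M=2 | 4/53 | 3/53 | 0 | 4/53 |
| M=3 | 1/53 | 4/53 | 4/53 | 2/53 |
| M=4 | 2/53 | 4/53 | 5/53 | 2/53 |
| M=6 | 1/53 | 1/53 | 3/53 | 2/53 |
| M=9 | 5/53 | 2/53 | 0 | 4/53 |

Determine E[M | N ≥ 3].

89/20

P(N ≥ 3) = 40/53.
Summing M·P(M=x,N=y) over the conditioning event gives 178/53.
E[M | N ≥ 3] = (178/53) / (40/53) = 89/20.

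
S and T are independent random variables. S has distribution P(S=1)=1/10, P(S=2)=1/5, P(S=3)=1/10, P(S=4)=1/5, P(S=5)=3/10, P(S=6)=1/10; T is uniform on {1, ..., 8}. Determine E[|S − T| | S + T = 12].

P(S + T = 12) = 3/40.
Summing |S−T|·P(x,y) over outcomes with S + T = 12 gives 7/40.
E[|S − T| | S + T = 12] = (7/40) / (3/40) = 7/3.

7/3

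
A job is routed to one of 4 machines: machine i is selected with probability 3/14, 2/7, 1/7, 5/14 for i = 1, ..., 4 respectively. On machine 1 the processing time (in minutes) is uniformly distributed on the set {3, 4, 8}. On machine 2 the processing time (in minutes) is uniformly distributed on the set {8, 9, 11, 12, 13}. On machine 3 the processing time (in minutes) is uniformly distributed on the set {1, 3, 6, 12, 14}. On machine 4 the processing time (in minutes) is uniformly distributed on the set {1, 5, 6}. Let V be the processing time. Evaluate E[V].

459/70

E[V | machine 1] = (3+4+8)/3 = 5.
E[V | machine 2] = (8+9+11+12+13)/5 = 53/5.
E[V | machine 3] = (1+3+6+12+14)/5 = 36/5.
E[V | machine 4] = (1+5+6)/3 = 4.
By the law of total expectation,
E[V] = (3/14)·(5) + (2/7)·(53/5) + (1/7)·(36/5) + (5/14)·(4) = 459/70.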